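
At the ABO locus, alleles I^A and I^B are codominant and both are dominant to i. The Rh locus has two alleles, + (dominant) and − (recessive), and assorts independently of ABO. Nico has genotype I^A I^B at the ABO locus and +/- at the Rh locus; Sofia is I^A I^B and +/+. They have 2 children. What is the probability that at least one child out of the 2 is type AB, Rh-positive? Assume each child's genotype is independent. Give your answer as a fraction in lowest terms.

ABO cross I^A I^B × I^A I^B → 1/4 A, 1/4 B, 1/2 AB.
Rh cross +/- × +/+ → 1 Rh+; so P(type AB, Rh-positive) = 1/2 × 1 = 1/2 per child.
P(none) = (1/2)^2 = 1/4; P(at least one) = 1 − 1/4 = 3/4.

3/4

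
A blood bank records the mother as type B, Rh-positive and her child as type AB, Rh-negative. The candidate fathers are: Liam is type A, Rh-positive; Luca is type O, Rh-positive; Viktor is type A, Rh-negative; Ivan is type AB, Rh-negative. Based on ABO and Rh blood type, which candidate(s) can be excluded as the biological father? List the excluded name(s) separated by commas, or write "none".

A candidate is excluded only if no genotype consistent with his phenotype could produce a type AB, Rh-negative child with a type B, Rh-positive mother.
Luca (type O, Rh+): no genotype consistent with that phenotype can produce a type-AB Rh- child with a type-B mother.

Luca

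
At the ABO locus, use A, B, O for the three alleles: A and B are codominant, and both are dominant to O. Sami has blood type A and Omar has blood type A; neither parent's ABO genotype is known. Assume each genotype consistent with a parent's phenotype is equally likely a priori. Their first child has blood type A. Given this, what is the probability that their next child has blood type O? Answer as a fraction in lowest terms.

Possible genotypes: Sami ∈ {AA, AO}; Omar ∈ {AA, AO}.
Weight each parental genotype pair by prior × P(type-A child):
  AA × AA: posterior weight 4/15; P(next child type O) = 0.
  AA × AO: posterior weight 4/15; P(next child type O) = 0.
  AO × AA: posterior weight 4/15; P(next child type O) = 0.
  AO × AO: posterior weight 1/5; P(next child type O) = 1/4.
Weighted sum = 1/20.

1/20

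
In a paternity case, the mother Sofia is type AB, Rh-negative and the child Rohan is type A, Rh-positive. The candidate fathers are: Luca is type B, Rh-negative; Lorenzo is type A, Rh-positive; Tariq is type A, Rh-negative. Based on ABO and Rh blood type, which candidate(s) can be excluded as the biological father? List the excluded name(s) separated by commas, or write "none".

Luca, Tariq

A candidate is excluded only if no genotype consistent with his phenotype could produce a type A, Rh-positive child with a type AB, Rh-negative mother.
Luca (type B, Rh-): no genotype consistent with that phenotype can produce a type-A Rh+ child with a type-AB mother.
Tariq (type A, Rh-): no genotype consistent with that phenotype can produce a type-A Rh+ child with a type-AB mother.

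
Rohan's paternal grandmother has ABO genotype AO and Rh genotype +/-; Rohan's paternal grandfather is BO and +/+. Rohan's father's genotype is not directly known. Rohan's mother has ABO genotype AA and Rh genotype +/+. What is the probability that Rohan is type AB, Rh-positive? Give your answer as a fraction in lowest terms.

1/4

Rohan's father's ABO genotype from AO × BO: 1/4 AB, 1/4 AO, 1/4 BO, 1/4 OO.
Crossing each possibility with the mother AA and summing P(type AB): 1/4·1/2 + 1/4·0 + 1/4·1/2 + 1/4·0 = 1/4.
Similarly for Rh via the father's Rh distribution: P(Rh+) = 1.
Independent loci: 1/4 × 1 = 1/4.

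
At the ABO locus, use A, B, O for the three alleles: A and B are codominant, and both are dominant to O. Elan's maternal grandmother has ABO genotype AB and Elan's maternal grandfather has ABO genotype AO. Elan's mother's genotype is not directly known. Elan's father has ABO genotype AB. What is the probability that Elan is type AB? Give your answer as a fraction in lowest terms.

3/8

Elan's mother's ABO genotype from AB × AO: 1/4 AA, 1/4 AB, 1/4 AO, 1/4 BO.
Crossing each possibility with the father AB and summing P(type AB): 1/4·1/2 + 1/4·1/2 + 1/4·1/4 + 1/4·1/4 = 3/8.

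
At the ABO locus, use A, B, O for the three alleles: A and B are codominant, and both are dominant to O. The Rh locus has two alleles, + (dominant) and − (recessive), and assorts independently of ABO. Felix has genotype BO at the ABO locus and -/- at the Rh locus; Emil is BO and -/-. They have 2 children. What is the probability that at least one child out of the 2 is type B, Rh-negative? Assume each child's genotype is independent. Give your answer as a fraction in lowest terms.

15/16

ABO cross BO × BO → 1/4 O, 3/4 B.
Rh cross -/- × -/- → 1 Rh-; so P(type B, Rh-negative) = 3/4 × 1 = 3/4 per child.
P(none) = (1/4)^2 = 1/16; P(at least one) = 1 − 1/16 = 15/16.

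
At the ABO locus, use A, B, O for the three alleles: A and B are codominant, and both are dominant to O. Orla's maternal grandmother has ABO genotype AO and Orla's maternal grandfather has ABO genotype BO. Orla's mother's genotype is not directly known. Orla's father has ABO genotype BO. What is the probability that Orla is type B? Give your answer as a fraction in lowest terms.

Orla's mother's ABO genotype from AO × BO: 1/4 AB, 1/4 AO, 1/4 BO, 1/4 OO.
Crossing each possibility with the father BO and summing P(type B): 1/4·1/2 + 1/4·1/4 + 1/4·3/4 + 1/4·1/2 = 1/2.

1/2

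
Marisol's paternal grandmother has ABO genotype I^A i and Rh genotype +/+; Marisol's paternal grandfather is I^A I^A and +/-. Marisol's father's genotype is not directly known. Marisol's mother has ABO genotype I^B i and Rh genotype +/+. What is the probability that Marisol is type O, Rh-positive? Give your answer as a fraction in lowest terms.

1/8

Marisol's father's ABO genotype from I^A i × I^A I^A: 1/2 I^A I^A, 1/2 I^A i.
Crossing each possibility with the mother I^B i and summing P(type O): 1/2·0 + 1/2·1/4 = 1/8.
Similarly for Rh via the father's Rh distribution: P(Rh+) = 1.
Independent loci: 1/8 × 1 = 1/8.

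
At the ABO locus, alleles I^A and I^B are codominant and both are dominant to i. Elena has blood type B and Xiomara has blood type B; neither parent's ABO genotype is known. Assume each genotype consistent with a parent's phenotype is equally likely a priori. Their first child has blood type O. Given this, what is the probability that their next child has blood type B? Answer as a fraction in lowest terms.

3/4

Possible genotypes: Elena ∈ {I^B I^B, I^B i}; Xiomara ∈ {I^B I^B, I^B i}.
Weight each parental genotype pair by prior × P(type-O child):
  I^B i × I^B i: posterior weight 1; P(next child type B) = 3/4.
Weighted sum = 3/4.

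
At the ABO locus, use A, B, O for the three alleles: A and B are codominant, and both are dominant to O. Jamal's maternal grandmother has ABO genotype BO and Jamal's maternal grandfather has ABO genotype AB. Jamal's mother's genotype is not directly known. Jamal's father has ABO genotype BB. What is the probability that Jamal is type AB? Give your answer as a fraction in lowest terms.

Jamal's mother's ABO genotype from BO × AB: 1/4 AB, 1/4 AO, 1/4 BB, 1/4 BO.
Crossing each possibility with the father BB and summing P(type AB): 1/4·1/2 + 1/4·1/2 + 1/4·0 + 1/4·0 = 1/4.

1/4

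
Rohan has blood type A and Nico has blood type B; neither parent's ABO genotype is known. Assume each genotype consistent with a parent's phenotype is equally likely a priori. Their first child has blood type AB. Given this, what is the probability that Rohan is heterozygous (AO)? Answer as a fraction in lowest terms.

Possible genotypes: Rohan ∈ {AA, AO}; Nico ∈ {BB, BO}.
Weight each parental genotype pair by prior × P(type-AB child):
  AA × BB: posterior weight 4/9.
  AA × BO: posterior weight 2/9.
  AO × BB: posterior weight 2/9.
  AO × BO: posterior weight 1/9.
Sum the posterior weight over pairs where Rohan is AO: 1/3.

1/3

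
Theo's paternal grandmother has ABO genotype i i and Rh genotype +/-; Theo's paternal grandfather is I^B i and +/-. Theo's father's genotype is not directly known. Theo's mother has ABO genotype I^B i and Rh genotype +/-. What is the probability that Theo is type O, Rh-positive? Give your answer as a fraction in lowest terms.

9/32

Theo's father's ABO genotype from i i × I^B i: 1/2 I^B i, 1/2 i i.
Crossing each possibility with the mother I^B i and summing P(type O): 1/2·1/4 + 1/2·1/2 = 3/8.
Similarly for Rh via the father's Rh distribution: P(Rh+) = 3/4.
Independent loci: 3/8 × 3/4 = 9/32.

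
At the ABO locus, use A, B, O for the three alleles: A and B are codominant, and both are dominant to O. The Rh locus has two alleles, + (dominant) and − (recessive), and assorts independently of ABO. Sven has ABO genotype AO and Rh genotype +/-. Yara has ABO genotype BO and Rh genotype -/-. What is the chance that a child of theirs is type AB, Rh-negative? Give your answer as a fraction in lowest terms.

1/8

ABO cross AO × BO → offspring phenotypes: 1/4 O, 1/4 A, 1/4 B, 1/4 AB.
Rh cross +/- × -/- → 1/2 Rh+, 1/2 Rh-.
Independent loci: P(type AB, Rh-negative) = 1/4 × 1/2 = 1/8.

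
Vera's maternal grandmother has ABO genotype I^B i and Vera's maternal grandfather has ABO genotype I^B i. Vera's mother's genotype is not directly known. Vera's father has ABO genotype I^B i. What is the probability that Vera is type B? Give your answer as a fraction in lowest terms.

3/4

Vera's mother's ABO genotype from I^B i × I^B i: 1/4 I^B I^B, 1/2 I^B i, 1/4 i i.
Crossing each possibility with the father I^B i and summing P(type B): 1/4·1 + 1/2·3/4 + 1/4·1/2 = 3/4.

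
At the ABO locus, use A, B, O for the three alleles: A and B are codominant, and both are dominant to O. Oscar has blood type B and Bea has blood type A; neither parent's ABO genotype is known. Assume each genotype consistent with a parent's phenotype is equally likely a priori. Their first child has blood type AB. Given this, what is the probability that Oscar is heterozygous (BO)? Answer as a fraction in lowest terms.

1/3

Possible genotypes: Oscar ∈ {BB, BO}; Bea ∈ {AA, AO}.
Weight each parental genotype pair by prior × P(type-AB child):
  BB × AA: posterior weight 4/9.
  BB × AO: posterior weight 2/9.
  BO × AA: posterior weight 2/9.
  BO × AO: posterior weight 1/9.
Sum the posterior weight over pairs where Oscar is BO: 1/3.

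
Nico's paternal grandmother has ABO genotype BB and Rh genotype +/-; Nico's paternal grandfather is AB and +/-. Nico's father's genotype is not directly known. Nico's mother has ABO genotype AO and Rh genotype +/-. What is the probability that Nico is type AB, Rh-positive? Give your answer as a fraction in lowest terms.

9/32

Nico's father's ABO genotype from BB × AB: 1/2 AB, 1/2 BB.
Crossing each possibility with the mother AO and summing P(type AB): 1/2·1/4 + 1/2·1/2 = 3/8.
Similarly for Rh via the father's Rh distribution: P(Rh+) = 3/4.
Independent loci: 3/8 × 3/4 = 9/32.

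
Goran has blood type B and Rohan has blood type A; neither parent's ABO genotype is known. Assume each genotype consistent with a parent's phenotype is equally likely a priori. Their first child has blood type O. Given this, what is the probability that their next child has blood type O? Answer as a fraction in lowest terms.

1/4

Possible genotypes: Goran ∈ {I^B I^B, I^B i}; Rohan ∈ {I^A I^A, I^A i}.
Weight each parental genotype pair by prior × P(type-O child):
  I^B i × I^A i: posterior weight 1; P(next child type O) = 1/4.
Weighted sum = 1/4.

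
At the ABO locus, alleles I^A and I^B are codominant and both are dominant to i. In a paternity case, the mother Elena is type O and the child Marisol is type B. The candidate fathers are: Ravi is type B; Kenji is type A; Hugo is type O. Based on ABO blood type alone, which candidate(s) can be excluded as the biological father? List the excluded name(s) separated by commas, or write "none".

A candidate is excluded only if no genotype consistent with his phenotype could produce a type B child with a type O mother.
Kenji (type A): no genotype consistent with that phenotype can produce a type-B child with a type-O mother.
Hugo (type O): no genotype consistent with that phenotype can produce a type-B child with a type-O mother.

Kenji, Hugo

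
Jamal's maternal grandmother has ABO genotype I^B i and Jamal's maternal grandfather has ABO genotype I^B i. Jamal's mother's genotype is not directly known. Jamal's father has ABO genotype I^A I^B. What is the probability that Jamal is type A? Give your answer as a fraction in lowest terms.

1/4

Jamal's mother's ABO genotype from I^B i × I^B i: 1/4 I^B I^B, 1/2 I^B i, 1/4 i i.
Crossing each possibility with the father I^A I^B and summing P(type A): 1/4·0 + 1/2·1/4 + 1/4·1/2 = 1/4.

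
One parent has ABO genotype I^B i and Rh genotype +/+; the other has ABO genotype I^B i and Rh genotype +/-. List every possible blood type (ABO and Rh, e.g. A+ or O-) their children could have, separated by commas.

Gametes from I^B i × I^B i give offspring ABO genotypes I^B I^B, I^B i, i i, i.e. phenotypes O, B.
Rh cross +/+ × +/- → phenotypes Rh+.
Combining independently: O+, B+.

O+, B+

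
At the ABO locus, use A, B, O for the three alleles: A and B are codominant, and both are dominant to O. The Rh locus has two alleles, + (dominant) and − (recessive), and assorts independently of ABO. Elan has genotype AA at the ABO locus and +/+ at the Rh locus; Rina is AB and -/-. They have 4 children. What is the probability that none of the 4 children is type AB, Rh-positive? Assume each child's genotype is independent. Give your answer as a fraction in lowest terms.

1/16

ABO cross AA × AB → 1/2 A, 1/2 AB.
Rh cross +/+ × -/- → 1 Rh+; so P(type AB, Rh-positive) = 1/2 × 1 = 1/2 per child.
P(not type AB, Rh-positive) = 1/2 for one child; (1/2)^4 = 1/16.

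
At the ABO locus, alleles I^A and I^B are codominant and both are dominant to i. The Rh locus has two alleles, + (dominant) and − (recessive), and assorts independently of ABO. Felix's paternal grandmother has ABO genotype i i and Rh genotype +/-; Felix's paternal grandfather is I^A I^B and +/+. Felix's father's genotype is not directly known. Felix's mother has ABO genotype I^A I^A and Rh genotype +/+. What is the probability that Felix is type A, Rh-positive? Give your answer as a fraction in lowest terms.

Felix's father's ABO genotype from i i × I^A I^B: 1/2 I^A i, 1/2 I^B i.
Crossing each possibility with the mother I^A I^A and summing P(type A): 1/2·1 + 1/2·1/2 = 3/4.
Similarly for Rh via the father's Rh distribution: P(Rh+) = 1.
Independent loci: 3/4 × 1 = 3/4.

3/4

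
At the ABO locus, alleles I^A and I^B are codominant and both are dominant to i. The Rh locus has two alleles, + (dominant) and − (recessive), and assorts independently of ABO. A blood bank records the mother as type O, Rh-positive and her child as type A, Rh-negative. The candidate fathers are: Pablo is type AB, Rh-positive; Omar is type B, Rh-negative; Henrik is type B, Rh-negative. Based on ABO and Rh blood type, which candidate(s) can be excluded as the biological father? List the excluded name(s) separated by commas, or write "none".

Omar, Henrik

A candidate is excluded only if no genotype consistent with his phenotype could produce a type A, Rh-negative child with a type O, Rh-positive mother.
Omar (type B, Rh-): no genotype consistent with that phenotype can produce a type-A Rh- child with a type-O mother.
Henrik (type B, Rh-): no genotype consistent with that phenotype can produce a type-A Rh- child with a type-O mother.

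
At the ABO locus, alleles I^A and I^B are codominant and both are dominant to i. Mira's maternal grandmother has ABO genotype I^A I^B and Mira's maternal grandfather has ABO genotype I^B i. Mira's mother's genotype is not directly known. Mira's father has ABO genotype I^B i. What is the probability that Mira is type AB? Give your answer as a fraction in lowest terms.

Mira's mother's ABO genotype from I^A I^B × I^B i: 1/4 I^A I^B, 1/4 I^A i, 1/4 I^B I^B, 1/4 I^B i.
Crossing each possibility with the father I^B i and summing P(type AB): 1/4·1/4 + 1/4·1/4 + 1/4·0 + 1/4·0 = 1/8.

1/8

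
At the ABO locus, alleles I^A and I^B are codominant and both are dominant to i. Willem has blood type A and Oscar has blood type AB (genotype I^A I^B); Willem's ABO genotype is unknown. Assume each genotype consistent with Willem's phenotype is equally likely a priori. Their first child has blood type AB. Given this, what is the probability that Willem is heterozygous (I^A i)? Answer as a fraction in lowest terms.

1/3

Possible genotypes: Willem ∈ {I^A I^A, I^A i}; Oscar ∈ {I^A I^B}.
Weight each parental genotype pair by prior × P(type-AB child):
  I^A I^A × I^A I^B: posterior weight 2/3.
  I^A i × I^A I^B: posterior weight 1/3.
Sum the posterior weight over pairs where Willem is I^A i: 1/3.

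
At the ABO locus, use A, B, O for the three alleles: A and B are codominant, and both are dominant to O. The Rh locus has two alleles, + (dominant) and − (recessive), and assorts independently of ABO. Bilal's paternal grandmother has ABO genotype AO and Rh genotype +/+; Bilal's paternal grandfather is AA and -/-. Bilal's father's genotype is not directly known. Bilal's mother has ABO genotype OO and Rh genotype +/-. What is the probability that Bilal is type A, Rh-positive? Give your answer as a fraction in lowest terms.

Bilal's father's ABO genotype from AO × AA: 1/2 AA, 1/2 AO.
Crossing each possibility with the mother OO and summing P(type A): 1/2·1 + 1/2·1/2 = 3/4.
Similarly for Rh via the father's Rh distribution: P(Rh+) = 3/4.
Independent loci: 3/4 × 3/4 = 9/16.

9/16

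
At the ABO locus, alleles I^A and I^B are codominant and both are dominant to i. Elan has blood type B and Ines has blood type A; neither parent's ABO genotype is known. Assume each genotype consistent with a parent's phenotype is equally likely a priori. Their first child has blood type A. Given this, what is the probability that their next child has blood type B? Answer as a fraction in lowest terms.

1/12

Possible genotypes: Elan ∈ {I^B I^B, I^B i}; Ines ∈ {I^A I^A, I^A i}.
Weight each parental genotype pair by prior × P(type-A child):
  I^B i × I^A I^A: posterior weight 2/3; P(next child type B) = 0.
  I^B i × I^A i: posterior weight 1/3; P(next child type B) = 1/4.
Weighted sum = 1/12.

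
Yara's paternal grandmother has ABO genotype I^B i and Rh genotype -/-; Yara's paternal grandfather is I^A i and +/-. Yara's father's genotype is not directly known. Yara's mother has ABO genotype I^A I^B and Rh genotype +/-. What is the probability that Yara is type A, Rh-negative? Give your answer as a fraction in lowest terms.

9/64

Yara's father's ABO genotype from I^B i × I^A i: 1/4 I^A I^B, 1/4 I^A i, 1/4 I^B i, 1/4 i i.
Crossing each possibility with the mother I^A I^B and summing P(type A): 1/4·1/4 + 1/4·1/2 + 1/4·1/4 + 1/4·1/2 = 3/8.
Similarly for Rh via the father's Rh distribution: P(Rh-) = 3/8.
Independent loci: 3/8 × 3/8 = 9/64.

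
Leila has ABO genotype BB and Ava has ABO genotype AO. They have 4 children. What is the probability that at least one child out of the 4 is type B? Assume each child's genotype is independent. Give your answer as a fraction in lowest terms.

15/16

ABO cross BB × AO → 1/2 B, 1/2 AB.
So P(type B) = 1/2 per child.
P(none) = (1/2)^4 = 1/16; P(at least one) = 1 − 1/16 = 15/16.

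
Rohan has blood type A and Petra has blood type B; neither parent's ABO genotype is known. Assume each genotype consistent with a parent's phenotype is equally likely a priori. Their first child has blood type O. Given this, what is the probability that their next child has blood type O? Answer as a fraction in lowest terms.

1/4

Possible genotypes: Rohan ∈ {AA, AO}; Petra ∈ {BB, BO}.
Weight each parental genotype pair by prior × P(type-O child):
  AO × BO: posterior weight 1; P(next child type O) = 1/4.
Weighted sum = 1/4.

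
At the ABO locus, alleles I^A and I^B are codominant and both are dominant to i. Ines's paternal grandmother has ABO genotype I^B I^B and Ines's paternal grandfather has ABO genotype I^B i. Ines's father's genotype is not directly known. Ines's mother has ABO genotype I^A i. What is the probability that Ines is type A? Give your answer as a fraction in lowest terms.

Ines's father's ABO genotype from I^B I^B × I^B i: 1/2 I^B I^B, 1/2 I^B i.
Crossing each possibility with the mother I^A i and summing P(type A): 1/2·0 + 1/2·1/4 = 1/8.

1/8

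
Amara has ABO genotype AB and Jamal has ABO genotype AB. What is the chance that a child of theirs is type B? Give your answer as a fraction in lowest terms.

1/4

ABO cross AB × AB → offspring phenotypes: 1/4 A, 1/4 B, 1/2 AB.
So P(type B) = 1/4.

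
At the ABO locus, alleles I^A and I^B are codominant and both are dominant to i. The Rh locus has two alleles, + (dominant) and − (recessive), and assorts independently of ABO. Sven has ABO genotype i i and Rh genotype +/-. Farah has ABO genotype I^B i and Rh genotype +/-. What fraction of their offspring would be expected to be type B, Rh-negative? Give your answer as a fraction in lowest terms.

ABO cross i i × I^B i → offspring phenotypes: 1/2 O, 1/2 B.
Rh cross +/- × +/- → 3/4 Rh+, 1/4 Rh-.
Independent loci: P(type B, Rh-negative) = 1/2 × 1/4 = 1/8.

1/8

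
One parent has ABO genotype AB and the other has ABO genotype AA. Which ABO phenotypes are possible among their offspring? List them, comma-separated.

A, AB

Gametes from AB × AA give offspring ABO genotypes AA, AB, i.e. phenotypes A, AB.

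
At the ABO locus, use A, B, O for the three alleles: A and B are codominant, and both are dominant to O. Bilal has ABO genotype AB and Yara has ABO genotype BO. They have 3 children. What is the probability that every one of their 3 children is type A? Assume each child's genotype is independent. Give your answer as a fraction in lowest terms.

ABO cross AB × BO → 1/4 A, 1/2 B, 1/4 AB.
So P(type A) = 1/4 per child.
All 3 independent: (1/4)^3 = 1/64.

1/64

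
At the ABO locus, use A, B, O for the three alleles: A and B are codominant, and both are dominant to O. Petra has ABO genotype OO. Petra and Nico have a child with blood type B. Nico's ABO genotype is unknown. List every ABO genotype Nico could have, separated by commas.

For each candidate genotype of Nico, check whether crossing it with OO can produce every observed child phenotype.
  AA → possible child types {A} ✗
  AB → possible child types {A, B} ✓
  AO → possible child types {O, A} ✗
  BB → possible child types {B} ✓
  BO → possible child types {O, B} ✓
  OO → possible child types {O} ✗

AB, BB, BO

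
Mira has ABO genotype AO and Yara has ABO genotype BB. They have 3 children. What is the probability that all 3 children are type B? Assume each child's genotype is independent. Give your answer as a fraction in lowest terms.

ABO cross AO × BB → 1/2 B, 1/2 AB.
So P(type B) = 1/2 per child.
All 3 independent: (1/2)^3 = 1/8.

1/8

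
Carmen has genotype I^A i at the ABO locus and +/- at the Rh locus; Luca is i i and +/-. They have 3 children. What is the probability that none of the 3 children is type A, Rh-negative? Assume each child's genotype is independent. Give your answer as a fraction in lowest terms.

ABO cross I^A i × i i → 1/2 O, 1/2 A.
Rh cross +/- × +/- → 3/4 Rh+, 1/4 Rh-; so P(type A, Rh-negative) = 1/2 × 1/4 = 1/8 per child.
P(not type A, Rh-negative) = 7/8 for one child; (7/8)^3 = 343/512.

343/512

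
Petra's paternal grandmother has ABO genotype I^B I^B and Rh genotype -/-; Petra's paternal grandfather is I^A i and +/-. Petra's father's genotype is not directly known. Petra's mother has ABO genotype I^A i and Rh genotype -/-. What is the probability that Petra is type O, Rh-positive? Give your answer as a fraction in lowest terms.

Petra's father's ABO genotype from I^B I^B × I^A i: 1/2 I^A I^B, 1/2 I^B i.
Crossing each possibility with the mother I^A i and summing P(type O): 1/2·0 + 1/2·1/4 = 1/8.
Similarly for Rh via the father's Rh distribution: P(Rh+) = 1/4.
Independent loci: 1/8 × 1/4 = 1/32.

1/32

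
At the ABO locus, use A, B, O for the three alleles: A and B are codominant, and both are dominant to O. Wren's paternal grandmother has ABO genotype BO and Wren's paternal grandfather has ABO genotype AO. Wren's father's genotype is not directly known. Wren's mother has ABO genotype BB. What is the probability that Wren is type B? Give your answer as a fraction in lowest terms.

3/4

Wren's father's ABO genotype from BO × AO: 1/4 AB, 1/4 AO, 1/4 BO, 1/4 OO.
Crossing each possibility with the mother BB and summing P(type B): 1/4·1/2 + 1/4·1/2 + 1/4·1 + 1/4·1 = 3/4.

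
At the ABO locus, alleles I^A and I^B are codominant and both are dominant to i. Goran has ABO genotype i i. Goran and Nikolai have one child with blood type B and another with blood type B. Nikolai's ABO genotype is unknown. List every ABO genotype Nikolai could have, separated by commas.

I^A I^B, I^B I^B, I^B i

For each candidate genotype of Nikolai, check whether crossing it with i i can produce every observed child phenotype.
  I^A I^A → possible child types {A} ✗
  I^A I^B → possible child types {A, B} ✓
  I^A i → possible child types {O, A} ✗
  I^B I^B → possible child types {B} ✓
  I^B i → possible child types {O, B} ✓
  i i → possible child types {O} ✗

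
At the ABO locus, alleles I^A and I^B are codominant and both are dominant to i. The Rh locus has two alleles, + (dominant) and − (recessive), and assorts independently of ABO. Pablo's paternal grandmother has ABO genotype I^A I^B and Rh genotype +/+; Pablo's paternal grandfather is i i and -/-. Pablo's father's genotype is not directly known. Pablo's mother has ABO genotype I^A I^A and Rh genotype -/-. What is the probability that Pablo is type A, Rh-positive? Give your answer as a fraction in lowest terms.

Pablo's father's ABO genotype from I^A I^B × i i: 1/2 I^A i, 1/2 I^B i.
Crossing each possibility with the mother I^A I^A and summing P(type A): 1/2·1 + 1/2·1/2 = 3/4.
Similarly for Rh via the father's Rh distribution: P(Rh+) = 1/2.
Independent loci: 3/4 × 1/2 = 3/8.

3/8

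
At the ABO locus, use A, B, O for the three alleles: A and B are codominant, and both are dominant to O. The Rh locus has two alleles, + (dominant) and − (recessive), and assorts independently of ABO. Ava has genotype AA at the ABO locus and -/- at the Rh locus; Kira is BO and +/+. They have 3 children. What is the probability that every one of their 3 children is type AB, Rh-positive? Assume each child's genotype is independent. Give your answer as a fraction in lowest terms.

1/8

ABO cross AA × BO → 1/2 A, 1/2 AB.
Rh cross -/- × +/+ → 1 Rh+; so P(type AB, Rh-positive) = 1/2 × 1 = 1/2 per child.
All 3 independent: (1/2)^3 = 1/8.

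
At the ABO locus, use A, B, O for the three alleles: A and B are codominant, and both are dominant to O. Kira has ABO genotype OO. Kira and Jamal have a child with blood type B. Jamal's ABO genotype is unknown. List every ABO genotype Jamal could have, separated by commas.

For each candidate genotype of Jamal, check whether crossing it with OO can produce every observed child phenotype.
  AA → possible child types {A} ✗
  AB → possible child types {A, B} ✓
  AO → possible child types {O, A} ✗
  BB → possible child types {B} ✓
  BO → possible child types {O, B} ✓
  OO → possible child types {O} ✗

AB, BB, BO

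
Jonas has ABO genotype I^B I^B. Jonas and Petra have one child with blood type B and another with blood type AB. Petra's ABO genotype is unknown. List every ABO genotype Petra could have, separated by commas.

I^A I^B, I^A i

For each candidate genotype of Petra, check whether crossing it with I^B I^B can produce every observed child phenotype.
  I^A I^A → possible child types {AB} ✗
  I^A I^B → possible child types {B, AB} ✓
  I^A i → possible child types {B, AB} ✓
  I^B I^B → possible child types {B} ✗
  I^B i → possible child types {B} ✗
  i i → possible child types {B} ✗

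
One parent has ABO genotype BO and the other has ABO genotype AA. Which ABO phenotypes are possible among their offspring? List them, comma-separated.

A, AB

Gametes from BO × AA give offspring ABO genotypes AB, AO, i.e. phenotypes A, AB.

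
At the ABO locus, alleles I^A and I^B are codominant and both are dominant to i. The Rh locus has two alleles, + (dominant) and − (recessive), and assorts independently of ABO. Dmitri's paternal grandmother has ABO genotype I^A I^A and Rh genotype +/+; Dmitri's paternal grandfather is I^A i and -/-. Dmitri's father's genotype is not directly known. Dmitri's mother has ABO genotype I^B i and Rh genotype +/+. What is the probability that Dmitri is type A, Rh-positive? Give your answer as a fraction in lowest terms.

Dmitri's father's ABO genotype from I^A I^A × I^A i: 1/2 I^A I^A, 1/2 I^A i.
Crossing each possibility with the mother I^B i and summing P(type A): 1/2·1/2 + 1/2·1/4 = 3/8.
Similarly for Rh via the father's Rh distribution: P(Rh+) = 1.
Independent loci: 3/8 × 1 = 3/8.

3/8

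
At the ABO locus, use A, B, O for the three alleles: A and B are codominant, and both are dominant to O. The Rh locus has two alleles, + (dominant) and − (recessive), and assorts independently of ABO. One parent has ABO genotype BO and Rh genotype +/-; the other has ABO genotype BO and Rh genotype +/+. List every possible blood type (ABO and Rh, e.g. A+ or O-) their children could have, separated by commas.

Gametes from BO × BO give offspring ABO genotypes BB, BO, OO, i.e. phenotypes O, B.
Rh cross +/- × +/+ → phenotypes Rh+.
Combining independently: O+, B+.

O+, B+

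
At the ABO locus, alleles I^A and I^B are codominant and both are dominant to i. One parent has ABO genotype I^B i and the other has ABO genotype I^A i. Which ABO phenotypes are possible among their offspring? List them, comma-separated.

O, A, B, AB

Gametes from I^B i × I^A i give offspring ABO genotypes I^A I^B, I^A i, I^B i, i i, i.e. phenotypes O, A, B, AB.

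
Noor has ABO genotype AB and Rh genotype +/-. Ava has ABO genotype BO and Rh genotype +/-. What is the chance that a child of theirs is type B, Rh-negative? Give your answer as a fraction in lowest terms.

1/8

ABO cross AB × BO → offspring phenotypes: 1/4 A, 1/2 B, 1/4 AB.
Rh cross +/- × +/- → 3/4 Rh+, 1/4 Rh-.
Independent loci: P(type B, Rh-negative) = 1/2 × 1/4 = 1/8.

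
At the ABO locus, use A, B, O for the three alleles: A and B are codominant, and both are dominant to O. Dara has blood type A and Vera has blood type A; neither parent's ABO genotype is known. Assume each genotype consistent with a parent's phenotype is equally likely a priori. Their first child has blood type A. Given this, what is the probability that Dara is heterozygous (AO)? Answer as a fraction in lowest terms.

Possible genotypes: Dara ∈ {AA, AO}; Vera ∈ {AA, AO}.
Weight each parental genotype pair by prior × P(type-A child):
  AA × AA: posterior weight 4/15.
  AA × AO: posterior weight 4/15.
  AO × AA: posterior weight 4/15.
  AO × AO: posterior weight 1/5.
Sum the posterior weight over pairs where Dara is AO: 7/15.

7/15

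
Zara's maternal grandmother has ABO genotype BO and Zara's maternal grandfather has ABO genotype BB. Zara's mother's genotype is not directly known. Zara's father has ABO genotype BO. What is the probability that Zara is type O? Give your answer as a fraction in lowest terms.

1/8

Zara's mother's ABO genotype from BO × BB: 1/2 BB, 1/2 BO.
Crossing each possibility with the father BO and summing P(type O): 1/2·0 + 1/2·1/4 = 1/8.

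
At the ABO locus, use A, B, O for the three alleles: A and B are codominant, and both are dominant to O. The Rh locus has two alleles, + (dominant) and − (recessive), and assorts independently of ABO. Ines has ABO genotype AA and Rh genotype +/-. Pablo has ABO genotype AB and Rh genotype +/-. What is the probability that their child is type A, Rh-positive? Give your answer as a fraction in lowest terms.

ABO cross AA × AB → offspring phenotypes: 1/2 A, 1/2 AB.
Rh cross +/- × +/- → 3/4 Rh+, 1/4 Rh-.
Independent loci: P(type A, Rh-positive) = 1/2 × 3/4 = 3/8.

3/8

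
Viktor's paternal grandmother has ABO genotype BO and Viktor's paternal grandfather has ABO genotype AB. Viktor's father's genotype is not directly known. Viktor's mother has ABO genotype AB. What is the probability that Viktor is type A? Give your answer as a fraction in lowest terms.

1/4

Viktor's father's ABO genotype from BO × AB: 1/4 AB, 1/4 AO, 1/4 BB, 1/4 BO.
Crossing each possibility with the mother AB and summing P(type A): 1/4·1/4 + 1/4·1/2 + 1/4·0 + 1/4·1/4 = 1/4.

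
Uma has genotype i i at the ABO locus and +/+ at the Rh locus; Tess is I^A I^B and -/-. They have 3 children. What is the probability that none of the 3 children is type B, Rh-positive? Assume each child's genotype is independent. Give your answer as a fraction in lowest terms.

ABO cross i i × I^A I^B → 1/2 A, 1/2 B.
Rh cross +/+ × -/- → 1 Rh+; so P(type B, Rh-positive) = 1/2 × 1 = 1/2 per child.
P(not type B, Rh-positive) = 1/2 for one child; (1/2)^3 = 1/8.

1/8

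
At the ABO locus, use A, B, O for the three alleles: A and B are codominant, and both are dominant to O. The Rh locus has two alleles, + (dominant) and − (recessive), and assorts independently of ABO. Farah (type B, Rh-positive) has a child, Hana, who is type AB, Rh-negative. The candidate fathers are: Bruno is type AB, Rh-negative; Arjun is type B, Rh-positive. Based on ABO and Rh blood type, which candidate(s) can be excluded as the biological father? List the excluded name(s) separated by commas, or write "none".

Arjun

A candidate is excluded only if no genotype consistent with his phenotype could produce a type AB, Rh-negative child with a type B, Rh-positive mother.
Arjun (type B, Rh+): no genotype consistent with that phenotype can produce a type-AB Rh- child with a type-B mother.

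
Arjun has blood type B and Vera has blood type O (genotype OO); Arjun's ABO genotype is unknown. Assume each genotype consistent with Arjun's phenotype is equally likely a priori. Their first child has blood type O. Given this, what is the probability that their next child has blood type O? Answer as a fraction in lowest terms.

Possible genotypes: Arjun ∈ {BB, BO}; Vera ∈ {OO}.
Weight each parental genotype pair by prior × P(type-O child):
  BO × OO: posterior weight 1; P(next child type O) = 1/2.
Weighted sum = 1/2.

1/2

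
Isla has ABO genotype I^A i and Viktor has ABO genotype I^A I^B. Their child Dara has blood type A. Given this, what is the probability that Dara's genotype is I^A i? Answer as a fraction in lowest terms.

1/2

Cross I^A i × I^A I^B → 1/4 I^A I^A, 1/4 I^A I^B, 1/4 I^A i, 1/4 I^B i.
Type-A genotypes among offspring: I^A I^A (1/4), I^A i (1/4); total 1/2.
P(I^A i | type A) = (1/4) / (1/2) = 1/2.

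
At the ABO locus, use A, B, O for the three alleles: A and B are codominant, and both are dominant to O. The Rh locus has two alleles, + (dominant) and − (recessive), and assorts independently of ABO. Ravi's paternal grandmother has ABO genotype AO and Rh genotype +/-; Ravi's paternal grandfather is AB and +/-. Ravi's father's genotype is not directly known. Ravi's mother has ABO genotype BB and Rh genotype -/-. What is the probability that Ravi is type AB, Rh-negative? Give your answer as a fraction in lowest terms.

1/4

Ravi's father's ABO genotype from AO × AB: 1/4 AA, 1/4 AB, 1/4 AO, 1/4 BO.
Crossing each possibility with the mother BB and summing P(type AB): 1/4·1 + 1/4·1/2 + 1/4·1/2 + 1/4·0 = 1/2.
Similarly for Rh via the father's Rh distribution: P(Rh-) = 1/2.
Independent loci: 1/2 × 1/2 = 1/4.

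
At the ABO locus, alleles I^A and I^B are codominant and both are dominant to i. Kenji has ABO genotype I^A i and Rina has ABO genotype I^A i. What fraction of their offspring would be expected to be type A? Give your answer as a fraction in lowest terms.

ABO cross I^A i × I^A i → offspring phenotypes: 1/4 O, 3/4 A.
So P(type A) = 3/4.

3/4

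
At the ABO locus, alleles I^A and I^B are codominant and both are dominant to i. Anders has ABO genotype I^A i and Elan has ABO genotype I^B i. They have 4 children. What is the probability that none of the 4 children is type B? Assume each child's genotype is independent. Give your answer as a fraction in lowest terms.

ABO cross I^A i × I^B i → 1/4 O, 1/4 A, 1/4 B, 1/4 AB.
So P(type B) = 1/4 per child.
P(not type B) = 3/4 for one child; (3/4)^4 = 81/256.

81/256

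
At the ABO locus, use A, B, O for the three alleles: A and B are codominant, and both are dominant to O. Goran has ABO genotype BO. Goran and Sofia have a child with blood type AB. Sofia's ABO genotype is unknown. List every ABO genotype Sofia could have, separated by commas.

AA, AB, AO

For each candidate genotype of Sofia, check whether crossing it with BO can produce every observed child phenotype.
  AA → possible child types {A, AB} ✓
  AB → possible child types {A, B, AB} ✓
  AO → possible child types {O, A, B, AB} ✓
  BB → possible child types {B} ✗
  BO → possible child types {O, B} ✗
  OO → possible child types {O, B} ✗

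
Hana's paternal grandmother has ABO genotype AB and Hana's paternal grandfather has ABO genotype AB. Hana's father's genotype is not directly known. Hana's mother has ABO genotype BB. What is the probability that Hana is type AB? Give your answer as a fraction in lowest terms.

1/2

Hana's father's ABO genotype from AB × AB: 1/4 AA, 1/2 AB, 1/4 BB.
Crossing each possibility with the mother BB and summing P(type AB): 1/4·1 + 1/2·1/2 + 1/4·0 = 1/2.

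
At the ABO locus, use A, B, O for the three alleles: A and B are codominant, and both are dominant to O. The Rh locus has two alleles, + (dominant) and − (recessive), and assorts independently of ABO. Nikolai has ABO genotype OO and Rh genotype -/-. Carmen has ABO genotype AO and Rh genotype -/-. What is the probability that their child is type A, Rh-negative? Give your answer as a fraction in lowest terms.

ABO cross OO × AO → offspring phenotypes: 1/2 O, 1/2 A.
Rh cross -/- × -/- → 1 Rh-.
Independent loci: P(type A, Rh-negative) = 1/2 × 1 = 1/2.

1/2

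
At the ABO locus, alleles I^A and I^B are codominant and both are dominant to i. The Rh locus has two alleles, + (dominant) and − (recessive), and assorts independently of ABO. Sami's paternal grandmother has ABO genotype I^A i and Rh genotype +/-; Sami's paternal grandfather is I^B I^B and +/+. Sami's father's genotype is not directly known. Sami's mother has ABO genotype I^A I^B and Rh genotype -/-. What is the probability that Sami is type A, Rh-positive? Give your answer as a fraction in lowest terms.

Sami's father's ABO genotype from I^A i × I^B I^B: 1/2 I^A I^B, 1/2 I^B i.
Crossing each possibility with the mother I^A I^B and summing P(type A): 1/2·1/4 + 1/2·1/4 = 1/4.
Similarly for Rh via the father's Rh distribution: P(Rh+) = 3/4.
Independent loci: 1/4 × 3/4 = 3/16.

3/16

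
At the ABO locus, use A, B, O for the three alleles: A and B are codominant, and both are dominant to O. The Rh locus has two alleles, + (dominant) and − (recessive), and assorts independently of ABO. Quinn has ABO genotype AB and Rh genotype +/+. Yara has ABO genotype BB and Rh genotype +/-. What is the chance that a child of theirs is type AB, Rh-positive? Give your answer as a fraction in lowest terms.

ABO cross AB × BB → offspring phenotypes: 1/2 B, 1/2 AB.
Rh cross +/+ × +/- → 1 Rh+.
Independent loci: P(type AB, Rh-positive) = 1/2 × 1 = 1/2.

1/2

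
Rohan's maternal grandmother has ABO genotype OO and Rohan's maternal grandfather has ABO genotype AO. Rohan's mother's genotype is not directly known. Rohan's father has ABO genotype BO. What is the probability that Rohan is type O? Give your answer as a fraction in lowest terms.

3/8

Rohan's mother's ABO genotype from OO × AO: 1/2 AO, 1/2 OO.
Crossing each possibility with the father BO and summing P(type O): 1/2·1/4 + 1/2·1/2 = 3/8.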